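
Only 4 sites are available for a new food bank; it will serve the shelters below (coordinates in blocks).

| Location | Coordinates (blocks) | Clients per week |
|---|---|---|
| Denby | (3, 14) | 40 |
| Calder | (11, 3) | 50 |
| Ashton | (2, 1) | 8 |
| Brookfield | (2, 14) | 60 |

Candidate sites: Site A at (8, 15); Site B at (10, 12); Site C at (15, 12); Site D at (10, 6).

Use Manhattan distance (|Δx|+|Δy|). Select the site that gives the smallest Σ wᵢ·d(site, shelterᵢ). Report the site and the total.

Site A, total 1570 blocks

Total weighted distance at each candidate:
  Site A (8, 15): total = 1570
  Site B (10, 12): total = 1612
  Site C (15, 12): total = 2302
  Site D (10, 6): total = 1864
Minimum is at Site A with total 1570 blocks.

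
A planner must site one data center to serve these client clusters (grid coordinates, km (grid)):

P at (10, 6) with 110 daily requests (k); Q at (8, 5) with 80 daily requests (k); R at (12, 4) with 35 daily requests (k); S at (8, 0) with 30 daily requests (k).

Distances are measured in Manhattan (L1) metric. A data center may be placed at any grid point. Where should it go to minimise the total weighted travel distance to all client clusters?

(10, 5)

Manhattan distance separates: Σwᵢ(|x−xᵢ|+|y−yᵢ|) = Σwᵢ|x−xᵢ| + Σwᵢ|y−yᵢ|, so x and y are optimised independently as 1-D weighted medians.
Total weight W = 255; half = 127.5.
x-coordinate, sorted with cumulative weight:
  x=8 (Q, w=80) cum 80
  x=8 (S, w=30) cum 110
  x=10 (P, w=110) cum 220  ← median
  x=12 (R, w=35) cum 255
⇒ x* = 10
y-coordinate, sorted with cumulative weight:
  y=0 (S, w=30) cum 30
  y=4 (R, w=35) cum 65
  y=5 (Q, w=80) cum 145  ← median
  y=6 (P, w=110) cum 255
⇒ y* = 5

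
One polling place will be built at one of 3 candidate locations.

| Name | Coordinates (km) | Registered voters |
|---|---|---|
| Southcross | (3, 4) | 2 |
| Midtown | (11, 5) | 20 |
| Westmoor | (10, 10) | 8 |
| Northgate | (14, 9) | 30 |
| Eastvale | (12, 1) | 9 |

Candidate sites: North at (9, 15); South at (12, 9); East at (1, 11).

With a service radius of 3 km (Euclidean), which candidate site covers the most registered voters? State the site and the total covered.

South, covering 38

Coverage radius r = 3 km; a point is covered iff (Δx)²+(Δy)² ≤ 3² = 9.
  North (9, 15): covers {none} → 0
  South (12, 9): covers {Westmoor, Northgate} → 38
  East (1, 11): covers {none} → 0
Maximum coverage at South: 38 registered voters.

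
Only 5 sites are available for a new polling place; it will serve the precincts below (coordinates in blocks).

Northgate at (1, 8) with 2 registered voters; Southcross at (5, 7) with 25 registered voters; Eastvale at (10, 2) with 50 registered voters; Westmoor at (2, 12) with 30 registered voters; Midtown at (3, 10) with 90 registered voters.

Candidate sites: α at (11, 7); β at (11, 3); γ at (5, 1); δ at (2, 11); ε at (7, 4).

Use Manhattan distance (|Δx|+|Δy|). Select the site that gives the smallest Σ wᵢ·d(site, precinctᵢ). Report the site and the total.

δ, total 1243 blocks

Total weighted distance at each candidate:
  α (11, 7): total = 1882
  β (11, 3): total = 2270
  γ (5, 1): total = 1882
  δ (2, 11): total = 1243
  ε (7, 4): total = 1685
Minimum is at δ with total 1243 blocks.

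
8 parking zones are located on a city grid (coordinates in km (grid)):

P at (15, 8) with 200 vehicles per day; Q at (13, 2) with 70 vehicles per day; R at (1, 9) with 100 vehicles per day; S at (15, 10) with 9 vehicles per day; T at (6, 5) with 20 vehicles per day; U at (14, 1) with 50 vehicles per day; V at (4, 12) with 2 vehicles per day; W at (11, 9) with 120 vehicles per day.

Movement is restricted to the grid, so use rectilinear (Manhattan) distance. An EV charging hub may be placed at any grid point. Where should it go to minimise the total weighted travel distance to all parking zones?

Manhattan distance separates: Σwᵢ(|x−xᵢ|+|y−yᵢ|) = Σwᵢ|x−xᵢ| + Σwᵢ|y−yᵢ|, so x and y are optimised independently as 1-D weighted medians.
Total weight W = 571; half = 285.5.
x-coordinate, sorted with cumulative weight:
  x=1 (R, w=100) cum 100
  x=4 (V, w=2) cum 102
  x=6 (T, w=20) cum 122
  x=11 (W, w=120) cum 242
  x=13 (Q, w=70) cum 312  ← median
  x=14 (U, w=50) cum 362
  x=15 (P, w=200) cum 562
  x=15 (S, w=9) cum 571
⇒ x* = 13
y-coordinate, sorted with cumulative weight:
  y=1 (U, w=50) cum 50
  y=2 (Q, w=70) cum 120
  y=5 (T, w=20) cum 140
  y=8 (P, w=200) cum 340  ← median
  y=9 (R, w=100) cum 440
  y=9 (W, w=120) cum 560
  y=10 (S, w=9) cum 569
  y=12 (V, w=2) cum 571
⇒ y* = 8

(13, 8)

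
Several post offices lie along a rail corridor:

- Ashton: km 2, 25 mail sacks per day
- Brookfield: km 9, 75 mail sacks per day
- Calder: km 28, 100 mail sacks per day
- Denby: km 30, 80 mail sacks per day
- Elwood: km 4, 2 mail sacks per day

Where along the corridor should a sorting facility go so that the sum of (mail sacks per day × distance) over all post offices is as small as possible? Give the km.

For a sum of weighted absolute distances on a line, the optimum is the weighted median (not the mean). Total weight W = 282; half-weight = 141.
Sort by position and accumulate weight:
  km 2 (Ashton, w=25) → cum 25
  km 4 (Elwood, w=2) → cum 27
  km 9 (Brookfield, w=75) → cum 102
  km 28 (Calder, w=100) → cum 202  ≥ 141 → median here
  km 30 (Denby, w=80) → cum 282
Optimal location: km 28.

x = 28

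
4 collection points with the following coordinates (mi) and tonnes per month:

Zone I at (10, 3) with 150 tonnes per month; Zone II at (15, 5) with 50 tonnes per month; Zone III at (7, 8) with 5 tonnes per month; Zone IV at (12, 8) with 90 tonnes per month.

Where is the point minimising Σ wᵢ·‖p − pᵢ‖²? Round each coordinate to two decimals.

The minimiser of Σwᵢ‖p−pᵢ‖² is the weighted centroid p* = (Σwᵢpᵢ)/(Σwᵢ).
Σwᵢ = 295.
Σwᵢxᵢ = 150·10 + 50·15 + 5·7 + 90·12 = 3365.
Σwᵢyᵢ = 150·3 + 50·5 + 5·8 + 90·8 = 1460.
x* = 3365/295 = 11.41, y* = 1460/295 = 4.95.

(11.41, 4.95)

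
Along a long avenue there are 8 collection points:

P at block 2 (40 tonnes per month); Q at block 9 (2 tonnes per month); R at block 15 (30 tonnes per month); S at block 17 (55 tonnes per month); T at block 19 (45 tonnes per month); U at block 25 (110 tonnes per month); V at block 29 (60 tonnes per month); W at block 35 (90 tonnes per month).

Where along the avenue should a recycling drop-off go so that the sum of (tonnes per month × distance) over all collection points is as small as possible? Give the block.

For a sum of weighted absolute distances on a line, the optimum is the weighted median (not the mean). Total weight W = 432; half-weight = 216.
Sort by position and accumulate weight:
  block 2 (P, w=40) → cum 40
  block 9 (Q, w=2) → cum 42
  block 15 (R, w=30) → cum 72
  block 17 (S, w=55) → cum 127
  block 19 (T, w=45) → cum 172
  block 25 (U, w=110) → cum 282  ≥ 216 → median here
  block 29 (V, w=60) → cum 342
  block 35 (W, w=90) → cum 432
Optimal location: block 25.

x = 25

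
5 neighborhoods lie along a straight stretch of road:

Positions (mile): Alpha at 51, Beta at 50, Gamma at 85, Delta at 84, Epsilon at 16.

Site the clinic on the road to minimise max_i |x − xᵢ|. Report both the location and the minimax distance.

The 1-center on a line is the midpoint of the two extreme points: leftmost at 16, rightmost at 85.
Optimal location = (16 + 85)/2 = 50.5; maximum distance = (85 − 16)/2 = 34.5.

location 50.5, max distance 34.5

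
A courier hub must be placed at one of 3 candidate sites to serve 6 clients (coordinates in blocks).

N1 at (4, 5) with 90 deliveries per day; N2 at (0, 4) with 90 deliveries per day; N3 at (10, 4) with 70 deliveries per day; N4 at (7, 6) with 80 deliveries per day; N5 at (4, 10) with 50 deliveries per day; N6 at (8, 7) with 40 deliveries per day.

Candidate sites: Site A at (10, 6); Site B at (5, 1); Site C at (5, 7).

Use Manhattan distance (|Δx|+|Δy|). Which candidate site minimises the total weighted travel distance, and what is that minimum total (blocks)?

Total weighted distance at each candidate:
  Site A (10, 6): total = 2710
  Site B (5, 1): total = 3150
  Site C (5, 7): total = 2110
Minimum is at Site C with total 2110 blocks.

Site C, total 2110 blocks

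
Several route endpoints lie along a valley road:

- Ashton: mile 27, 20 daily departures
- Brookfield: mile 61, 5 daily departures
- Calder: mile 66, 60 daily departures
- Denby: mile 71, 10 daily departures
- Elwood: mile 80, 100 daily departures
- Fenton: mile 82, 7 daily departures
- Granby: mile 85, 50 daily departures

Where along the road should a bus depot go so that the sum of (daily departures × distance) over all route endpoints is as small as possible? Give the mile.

x = 80

For a sum of weighted absolute distances on a line, the optimum is the weighted median (not the mean). Total weight W = 252; half-weight = 126.
Sort by position and accumulate weight:
  mile 27 (Ashton, w=20) → cum 20
  mile 61 (Brookfield, w=5) → cum 25
  mile 66 (Calder, w=60) → cum 85
  mile 71 (Denby, w=10) → cum 95
  mile 80 (Elwood, w=100) → cum 195  ≥ 126 → median here
  mile 82 (Fenton, w=7) → cum 202
  mile 85 (Granby, w=50) → cum 252
Optimal location: mile 80.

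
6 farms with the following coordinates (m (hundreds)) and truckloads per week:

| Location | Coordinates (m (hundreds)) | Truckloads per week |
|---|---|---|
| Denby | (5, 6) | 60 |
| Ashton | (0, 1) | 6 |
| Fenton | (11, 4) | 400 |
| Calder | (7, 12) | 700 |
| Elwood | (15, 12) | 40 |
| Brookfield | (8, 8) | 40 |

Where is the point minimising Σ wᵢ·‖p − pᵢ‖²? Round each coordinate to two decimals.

The minimiser of Σwᵢ‖p−pᵢ‖² is the weighted centroid p* = (Σwᵢpᵢ)/(Σwᵢ).
Σwᵢ = 1246.
Σwᵢxᵢ = 60·5 + 6·0 + 400·11 + 700·7 + 40·15 + 40·8 = 10520.
Σwᵢyᵢ = 60·6 + 6·1 + 400·4 + 700·12 + 40·12 + 40·8 = 11166.
x* = 10520/1246 = 8.44, y* = 11166/1246 = 8.96.

(8.44, 8.96)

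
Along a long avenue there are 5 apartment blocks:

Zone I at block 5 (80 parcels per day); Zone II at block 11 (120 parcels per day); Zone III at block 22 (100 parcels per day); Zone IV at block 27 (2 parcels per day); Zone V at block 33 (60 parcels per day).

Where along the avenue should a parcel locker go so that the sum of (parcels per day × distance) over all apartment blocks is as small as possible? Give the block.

For a sum of weighted absolute distances on a line, the optimum is the weighted median (not the mean). Total weight W = 362; half-weight = 181.
Sort by position and accumulate weight:
  block 5 (Zone I, w=80) → cum 80
  block 11 (Zone II, w=120) → cum 200  ≥ 181 → median here
  block 22 (Zone III, w=100) → cum 300
  block 27 (Zone IV, w=2) → cum 302
  block 33 (Zone V, w=60) → cum 362
Optimal location: block 11.

x = 11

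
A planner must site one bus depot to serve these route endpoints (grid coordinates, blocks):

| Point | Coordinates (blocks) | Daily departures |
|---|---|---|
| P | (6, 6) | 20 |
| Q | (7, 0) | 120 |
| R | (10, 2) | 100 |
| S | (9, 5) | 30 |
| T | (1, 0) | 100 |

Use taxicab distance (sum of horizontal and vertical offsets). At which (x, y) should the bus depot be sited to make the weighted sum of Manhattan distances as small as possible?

(7, 0)

Manhattan distance separates: Σwᵢ(|x−xᵢ|+|y−yᵢ|) = Σwᵢ|x−xᵢ| + Σwᵢ|y−yᵢ|, so x and y are optimised independently as 1-D weighted medians.
Total weight W = 370; half = 185.
x-coordinate, sorted with cumulative weight:
  x=1 (T, w=100) cum 100
  x=6 (P, w=20) cum 120
  x=7 (Q, w=120) cum 240  ← median
  x=9 (S, w=30) cum 270
  x=10 (R, w=100) cum 370
⇒ x* = 7
y-coordinate, sorted with cumulative weight:
  y=0 (Q, w=120) cum 120
  y=0 (T, w=100) cum 220  ← median
  y=2 (R, w=100) cum 320
  y=5 (S, w=30) cum 350
  y=6 (P, w=20) cum 370
⇒ y* = 0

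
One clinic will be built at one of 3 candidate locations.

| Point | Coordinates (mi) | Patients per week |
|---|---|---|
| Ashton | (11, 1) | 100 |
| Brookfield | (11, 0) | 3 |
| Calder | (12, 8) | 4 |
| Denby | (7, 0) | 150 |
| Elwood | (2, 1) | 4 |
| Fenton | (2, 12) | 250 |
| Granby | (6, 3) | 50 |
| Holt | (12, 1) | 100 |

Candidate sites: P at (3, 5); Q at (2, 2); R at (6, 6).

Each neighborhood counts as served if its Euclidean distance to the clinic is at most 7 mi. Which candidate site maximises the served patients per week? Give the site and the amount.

Coverage radius r = 7 mi; a point is covered iff (Δx)²+(Δy)² ≤ 7² = 49.
  P (3, 5): covers {Denby, Elwood, Granby} → 204
  Q (2, 2): covers {Denby, Elwood, Granby} → 204
  R (6, 6): covers {Calder, Denby, Elwood, Granby} → 208
Maximum coverage at R: 208 patients per week.

R, covering 208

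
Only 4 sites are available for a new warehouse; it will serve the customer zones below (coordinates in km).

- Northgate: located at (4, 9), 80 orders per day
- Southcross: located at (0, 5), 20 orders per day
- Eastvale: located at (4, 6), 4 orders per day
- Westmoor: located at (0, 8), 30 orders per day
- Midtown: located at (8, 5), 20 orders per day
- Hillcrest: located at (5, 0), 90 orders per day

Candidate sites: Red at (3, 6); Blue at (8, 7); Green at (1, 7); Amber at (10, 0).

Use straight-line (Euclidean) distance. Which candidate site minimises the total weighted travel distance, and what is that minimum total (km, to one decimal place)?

Total weighted distance at each candidate:
  Red (3, 6): total = 1099.6
  Blue (8, 7): total = 1506.5
  Green (1, 7): total = 1259.4
  Amber (10, 0): total = 2064.8
Minimum is at Red with total 1099.6 km.

Red, total 1099.6 km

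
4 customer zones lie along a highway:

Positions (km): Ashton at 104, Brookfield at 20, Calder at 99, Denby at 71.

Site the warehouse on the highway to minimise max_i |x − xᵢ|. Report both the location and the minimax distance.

The 1-center on a line is the midpoint of the two extreme points: leftmost at 20, rightmost at 104.
Optimal location = (20 + 104)/2 = 62; maximum distance = (104 − 20)/2 = 42.

location 62, max distance 42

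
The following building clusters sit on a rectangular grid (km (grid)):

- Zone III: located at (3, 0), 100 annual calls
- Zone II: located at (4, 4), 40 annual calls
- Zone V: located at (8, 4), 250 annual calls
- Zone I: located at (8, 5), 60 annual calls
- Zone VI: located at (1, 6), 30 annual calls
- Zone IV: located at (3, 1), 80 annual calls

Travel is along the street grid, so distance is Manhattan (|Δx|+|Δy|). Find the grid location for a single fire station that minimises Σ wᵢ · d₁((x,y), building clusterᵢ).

(8, 4)

Manhattan distance separates: Σwᵢ(|x−xᵢ|+|y−yᵢ|) = Σwᵢ|x−xᵢ| + Σwᵢ|y−yᵢ|, so x and y are optimised independently as 1-D weighted medians.
Total weight W = 560; half = 280.
x-coordinate, sorted with cumulative weight:
  x=1 (Zone VI, w=30) cum 30
  x=3 (Zone III, w=100) cum 130
  x=3 (Zone IV, w=80) cum 210
  x=4 (Zone II, w=40) cum 250
  x=8 (Zone V, w=250) cum 500  ← median
  x=8 (Zone I, w=60) cum 560
⇒ x* = 8
y-coordinate, sorted with cumulative weight:
  y=0 (Zone III, w=100) cum 100
  y=1 (Zone IV, w=80) cum 180
  y=4 (Zone II, w=40) cum 220
  y=4 (Zone V, w=250) cum 470  ← median
  y=5 (Zone I, w=60) cum 530
  y=6 (Zone VI, w=30) cum 560
⇒ y* = 4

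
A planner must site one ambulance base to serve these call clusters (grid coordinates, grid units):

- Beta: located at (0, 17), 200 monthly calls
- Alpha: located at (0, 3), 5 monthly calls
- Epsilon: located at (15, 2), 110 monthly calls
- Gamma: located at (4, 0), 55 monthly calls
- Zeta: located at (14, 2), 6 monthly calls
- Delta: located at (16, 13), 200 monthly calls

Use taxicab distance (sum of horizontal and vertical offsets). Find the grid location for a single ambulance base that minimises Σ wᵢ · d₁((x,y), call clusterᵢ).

Manhattan distance separates: Σwᵢ(|x−xᵢ|+|y−yᵢ|) = Σwᵢ|x−xᵢ| + Σwᵢ|y−yᵢ|, so x and y are optimised independently as 1-D weighted medians.
Total weight W = 576; half = 288.
x-coordinate, sorted with cumulative weight:
  x=0 (Beta, w=200) cum 200
  x=0 (Alpha, w=5) cum 205
  x=4 (Gamma, w=55) cum 260
  x=14 (Zeta, w=6) cum 266
  x=15 (Epsilon, w=110) cum 376  ← median
  x=16 (Delta, w=200) cum 576
⇒ x* = 15
y-coordinate, sorted with cumulative weight:
  y=0 (Gamma, w=55) cum 55
  y=2 (Epsilon, w=110) cum 165
  y=2 (Zeta, w=6) cum 171
  y=3 (Alpha, w=5) cum 176
  y=13 (Delta, w=200) cum 376  ← median
  y=17 (Beta, w=200) cum 576
⇒ y* = 13

(15, 13)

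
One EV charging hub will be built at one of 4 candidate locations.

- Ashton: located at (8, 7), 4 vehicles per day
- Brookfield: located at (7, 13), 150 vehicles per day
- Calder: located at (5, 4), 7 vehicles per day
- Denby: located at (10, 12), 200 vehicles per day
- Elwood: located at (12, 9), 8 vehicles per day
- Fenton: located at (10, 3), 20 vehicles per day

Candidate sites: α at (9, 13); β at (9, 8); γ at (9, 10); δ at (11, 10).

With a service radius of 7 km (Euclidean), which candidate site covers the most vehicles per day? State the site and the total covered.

Coverage radius r = 7 km; a point is covered iff (Δx)²+(Δy)² ≤ 7² = 49.
  α (9, 13): covers {Ashton, Brookfield, Denby, Elwood} → 362
  β (9, 8): covers {Ashton, Brookfield, Calder, Denby, Elwood, Fenton} → 389
  γ (9, 10): covers {Ashton, Brookfield, Denby, Elwood} → 362
  δ (11, 10): covers {Ashton, Brookfield, Denby, Elwood} → 362
Maximum coverage at β: 389 vehicles per day.

β, covering 389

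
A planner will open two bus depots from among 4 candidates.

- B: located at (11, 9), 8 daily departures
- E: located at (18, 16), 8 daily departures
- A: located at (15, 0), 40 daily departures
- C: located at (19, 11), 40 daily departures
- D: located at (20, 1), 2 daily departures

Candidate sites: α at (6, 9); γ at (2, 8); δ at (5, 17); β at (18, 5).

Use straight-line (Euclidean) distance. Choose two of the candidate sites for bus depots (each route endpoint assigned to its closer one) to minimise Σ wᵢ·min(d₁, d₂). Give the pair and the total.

Evaluate every pair (each demand assigned to the nearer of the two):
  {α, β}: total = 613.5
  {γ, β}: total = 638.0
  {δ, β}: total = 638.0
  {α, δ}: total = 1211.8
  {α, γ}: total = 1218.6
  {γ, δ}: total = 1435.2
Best pair: {α, β} with total 613.5.

{α, β}, total 613.5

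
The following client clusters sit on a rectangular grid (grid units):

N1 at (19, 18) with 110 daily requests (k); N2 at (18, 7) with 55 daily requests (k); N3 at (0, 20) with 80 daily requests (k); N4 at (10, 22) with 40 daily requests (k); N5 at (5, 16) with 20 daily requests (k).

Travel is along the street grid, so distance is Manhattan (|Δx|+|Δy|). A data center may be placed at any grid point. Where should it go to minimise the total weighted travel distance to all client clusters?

Manhattan distance separates: Σwᵢ(|x−xᵢ|+|y−yᵢ|) = Σwᵢ|x−xᵢ| + Σwᵢ|y−yᵢ|, so x and y are optimised independently as 1-D weighted medians.
Total weight W = 305; half = 152.5.
x-coordinate, sorted with cumulative weight:
  x=0 (N3, w=80) cum 80
  x=5 (N5, w=20) cum 100
  x=10 (N4, w=40) cum 140
  x=18 (N2, w=55) cum 195  ← median
  x=19 (N1, w=110) cum 305
⇒ x* = 18
y-coordinate, sorted with cumulative weight:
  y=7 (N2, w=55) cum 55
  y=16 (N5, w=20) cum 75
  y=18 (N1, w=110) cum 185  ← median
  y=20 (N3, w=80) cum 265
  y=22 (N4, w=40) cum 305
⇒ y* = 18

(18, 18)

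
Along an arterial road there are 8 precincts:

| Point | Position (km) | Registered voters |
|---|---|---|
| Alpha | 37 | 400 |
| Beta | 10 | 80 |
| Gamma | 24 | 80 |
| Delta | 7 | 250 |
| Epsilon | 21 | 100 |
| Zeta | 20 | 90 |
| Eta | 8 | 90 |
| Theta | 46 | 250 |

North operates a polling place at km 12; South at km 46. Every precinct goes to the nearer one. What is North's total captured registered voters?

The indifferent point is the midpoint (12+46)/2 = 29; precincts left of it (closer to North at 12) go to North, those right go to South.
  Delta at 7 (w=250) → North
  Eta at 8 (w=90) → North
  Beta at 10 (w=80) → North
  Zeta at 20 (w=90) → North
  Epsilon at 21 (w=100) → North
  Gamma at 24 (w=80) → North
  Alpha at 37 (w=400) → South
  Theta at 46 (w=250) → South
North captures 690; South captures 650.

690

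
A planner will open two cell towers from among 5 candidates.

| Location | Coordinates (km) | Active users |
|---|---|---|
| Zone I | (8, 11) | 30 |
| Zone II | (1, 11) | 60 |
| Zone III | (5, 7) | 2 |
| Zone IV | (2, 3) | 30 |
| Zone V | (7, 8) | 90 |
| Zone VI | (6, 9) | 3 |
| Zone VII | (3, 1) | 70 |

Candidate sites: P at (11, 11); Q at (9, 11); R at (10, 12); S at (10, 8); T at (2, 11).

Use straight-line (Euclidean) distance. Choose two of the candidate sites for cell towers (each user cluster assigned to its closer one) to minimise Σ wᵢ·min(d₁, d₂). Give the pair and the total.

{Q, T}, total 1378.8

Evaluate every pair (each demand assigned to the nearer of the two):
  {Q, T}: total = 1378.8
  {S, T}: total = 1393.5
  {R, T}: total = 1544.0
  {P, T}: total = 1566.9
  {Q, S}: total = 1777.0
  {R, S}: total = 1879.0
  {P, S}: total = 1927.8
  {P, Q}: total = 1991.9
  {Q, R}: total = 1991.9
  {P, R}: total = 2347.2
Best pair: {Q, T} with total 1378.8.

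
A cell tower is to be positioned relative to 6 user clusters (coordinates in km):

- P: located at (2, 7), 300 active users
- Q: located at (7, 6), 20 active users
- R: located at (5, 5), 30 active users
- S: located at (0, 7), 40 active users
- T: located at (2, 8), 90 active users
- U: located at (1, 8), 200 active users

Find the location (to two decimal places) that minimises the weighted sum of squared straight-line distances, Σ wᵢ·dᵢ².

The minimiser of Σwᵢ‖p−pᵢ‖² is the weighted centroid p* = (Σwᵢpᵢ)/(Σwᵢ).
Σwᵢ = 680.
Σwᵢxᵢ = 300·2 + 20·7 + 30·5 + 40·0 + 90·2 + 200·1 = 1270.
Σwᵢyᵢ = 300·7 + 20·6 + 30·5 + 40·7 + 90·8 + 200·8 = 4970.
x* = 1270/680 = 1.87, y* = 4970/680 = 7.31.

(1.87, 7.31)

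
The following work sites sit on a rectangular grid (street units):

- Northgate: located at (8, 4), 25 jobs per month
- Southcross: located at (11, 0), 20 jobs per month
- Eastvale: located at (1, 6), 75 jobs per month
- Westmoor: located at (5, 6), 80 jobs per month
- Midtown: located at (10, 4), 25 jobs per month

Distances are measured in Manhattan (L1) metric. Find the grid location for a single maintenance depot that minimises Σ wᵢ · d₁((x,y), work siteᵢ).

Manhattan distance separates: Σwᵢ(|x−xᵢ|+|y−yᵢ|) = Σwᵢ|x−xᵢ| + Σwᵢ|y−yᵢ|, so x and y are optimised independently as 1-D weighted medians.
Total weight W = 225; half = 112.5.
x-coordinate, sorted with cumulative weight:
  x=1 (Eastvale, w=75) cum 75
  x=5 (Westmoor, w=80) cum 155  ← median
  x=8 (Northgate, w=25) cum 180
  x=10 (Midtown, w=25) cum 205
  x=11 (Southcross, w=20) cum 225
⇒ x* = 5
y-coordinate, sorted with cumulative weight:
  y=0 (Southcross, w=20) cum 20
  y=4 (Northgate, w=25) cum 45
  y=4 (Midtown, w=25) cum 70
  y=6 (Eastvale, w=75) cum 145  ← median
  y=6 (Westmoor, w=80) cum 225
⇒ y* = 6

(5, 6)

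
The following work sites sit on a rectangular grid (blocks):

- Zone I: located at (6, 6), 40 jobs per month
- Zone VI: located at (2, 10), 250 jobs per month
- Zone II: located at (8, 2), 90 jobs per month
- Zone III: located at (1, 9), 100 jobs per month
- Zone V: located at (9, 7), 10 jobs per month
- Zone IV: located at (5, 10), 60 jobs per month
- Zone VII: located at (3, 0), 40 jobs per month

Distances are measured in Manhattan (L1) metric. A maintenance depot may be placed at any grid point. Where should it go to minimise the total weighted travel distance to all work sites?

Manhattan distance separates: Σwᵢ(|x−xᵢ|+|y−yᵢ|) = Σwᵢ|x−xᵢ| + Σwᵢ|y−yᵢ|, so x and y are optimised independently as 1-D weighted medians.
Total weight W = 590; half = 295.
x-coordinate, sorted with cumulative weight:
  x=1 (Zone III, w=100) cum 100
  x=2 (Zone VI, w=250) cum 350  ← median
  x=3 (Zone VII, w=40) cum 390
  x=5 (Zone IV, w=60) cum 450
  x=6 (Zone I, w=40) cum 490
  x=8 (Zone II, w=90) cum 580
  x=9 (Zone V, w=10) cum 590
⇒ x* = 2
y-coordinate, sorted with cumulative weight:
  y=0 (Zone VII, w=40) cum 40
  y=2 (Zone II, w=90) cum 130
  y=6 (Zone I, w=40) cum 170
  y=7 (Zone V, w=10) cum 180
  y=9 (Zone III, w=100) cum 280
  y=10 (Zone VI, w=250) cum 530  ← median
  y=10 (Zone IV, w=60) cum 590
⇒ y* = 10

(2, 10)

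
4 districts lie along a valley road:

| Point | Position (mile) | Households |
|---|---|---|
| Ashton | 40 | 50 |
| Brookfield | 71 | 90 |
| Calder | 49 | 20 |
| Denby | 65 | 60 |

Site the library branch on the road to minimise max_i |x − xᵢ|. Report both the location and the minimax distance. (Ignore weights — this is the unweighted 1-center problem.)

The 1-center on a line is the midpoint of the two extreme points: leftmost at 40, rightmost at 71.
Optimal location = (40 + 71)/2 = 55.5; maximum distance = (71 − 40)/2 = 15.5.

location 55.5, max distance 15.5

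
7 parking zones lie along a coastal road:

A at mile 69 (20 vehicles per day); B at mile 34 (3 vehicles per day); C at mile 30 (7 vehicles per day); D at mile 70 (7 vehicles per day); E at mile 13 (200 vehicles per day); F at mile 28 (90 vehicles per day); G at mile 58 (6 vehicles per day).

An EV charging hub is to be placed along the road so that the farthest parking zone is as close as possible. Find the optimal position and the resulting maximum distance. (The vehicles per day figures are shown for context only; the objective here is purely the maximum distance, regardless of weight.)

location 41.5, max distance 28.5

The 1-center on a line is the midpoint of the two extreme points: leftmost at 13, rightmost at 70.
Optimal location = (13 + 70)/2 = 41.5; maximum distance = (70 − 13)/2 = 28.5.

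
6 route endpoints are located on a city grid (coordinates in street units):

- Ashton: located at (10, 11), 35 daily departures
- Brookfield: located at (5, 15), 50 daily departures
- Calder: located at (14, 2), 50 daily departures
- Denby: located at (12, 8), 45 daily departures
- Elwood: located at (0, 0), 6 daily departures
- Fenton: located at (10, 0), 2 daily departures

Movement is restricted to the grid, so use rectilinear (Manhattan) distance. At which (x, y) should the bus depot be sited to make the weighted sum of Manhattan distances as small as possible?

Manhattan distance separates: Σwᵢ(|x−xᵢ|+|y−yᵢ|) = Σwᵢ|x−xᵢ| + Σwᵢ|y−yᵢ|, so x and y are optimised independently as 1-D weighted medians.
Total weight W = 188; half = 94.
x-coordinate, sorted with cumulative weight:
  x=0 (Elwood, w=6) cum 6
  x=5 (Brookfield, w=50) cum 56
  x=10 (Ashton, w=35) cum 91
  x=10 (Fenton, w=2) cum 93
  x=12 (Denby, w=45) cum 138  ← median
  x=14 (Calder, w=50) cum 188
⇒ x* = 12
y-coordinate, sorted with cumulative weight:
  y=0 (Elwood, w=6) cum 6
  y=0 (Fenton, w=2) cum 8
  y=2 (Calder, w=50) cum 58
  y=8 (Denby, w=45) cum 103  ← median
  y=11 (Ashton, w=35) cum 138
  y=15 (Brookfield, w=50) cum 188
⇒ y* = 8

(12, 8)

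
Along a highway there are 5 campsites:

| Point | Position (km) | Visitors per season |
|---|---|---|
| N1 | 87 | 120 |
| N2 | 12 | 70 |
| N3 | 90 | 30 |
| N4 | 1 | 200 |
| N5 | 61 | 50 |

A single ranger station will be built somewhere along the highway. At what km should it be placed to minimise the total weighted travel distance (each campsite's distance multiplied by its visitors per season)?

For a sum of weighted absolute distances on a line, the optimum is the weighted median (not the mean). Total weight W = 470; half-weight = 235.
Sort by position and accumulate weight:
  km 1 (N4, w=200) → cum 200
  km 12 (N2, w=70) → cum 270  ≥ 235 → median here
  km 61 (N5, w=50) → cum 320
  km 87 (N1, w=120) → cum 440
  km 90 (N3, w=30) → cum 470
Optimal location: km 12.

x = 12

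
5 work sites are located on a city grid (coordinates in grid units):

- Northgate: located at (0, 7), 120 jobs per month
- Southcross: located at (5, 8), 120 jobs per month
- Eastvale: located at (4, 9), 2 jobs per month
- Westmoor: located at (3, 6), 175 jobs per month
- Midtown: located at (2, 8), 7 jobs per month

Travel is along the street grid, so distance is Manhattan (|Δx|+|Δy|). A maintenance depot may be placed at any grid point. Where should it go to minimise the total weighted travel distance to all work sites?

Manhattan distance separates: Σwᵢ(|x−xᵢ|+|y−yᵢ|) = Σwᵢ|x−xᵢ| + Σwᵢ|y−yᵢ|, so x and y are optimised independently as 1-D weighted medians.
Total weight W = 424; half = 212.
x-coordinate, sorted with cumulative weight:
  x=0 (Northgate, w=120) cum 120
  x=2 (Midtown, w=7) cum 127
  x=3 (Westmoor, w=175) cum 302  ← median
  x=4 (Eastvale, w=2) cum 304
  x=5 (Southcross, w=120) cum 424
⇒ x* = 3
y-coordinate, sorted with cumulative weight:
  y=6 (Westmoor, w=175) cum 175
  y=7 (Northgate, w=120) cum 295  ← median
  y=8 (Southcross, w=120) cum 415
  y=8 (Midtown, w=7) cum 422
  y=9 (Eastvale, w=2) cum 424
⇒ y* = 7

(3, 7)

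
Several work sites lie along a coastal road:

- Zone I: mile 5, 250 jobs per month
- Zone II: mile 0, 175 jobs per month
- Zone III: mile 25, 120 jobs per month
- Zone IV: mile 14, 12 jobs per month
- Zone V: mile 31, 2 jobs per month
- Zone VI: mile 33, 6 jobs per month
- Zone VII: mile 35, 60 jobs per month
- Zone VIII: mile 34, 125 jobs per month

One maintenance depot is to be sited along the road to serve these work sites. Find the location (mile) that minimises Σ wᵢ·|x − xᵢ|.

For a sum of weighted absolute distances on a line, the optimum is the weighted median (not the mean). Total weight W = 750; half-weight = 375.
Sort by position and accumulate weight:
  mile 0 (Zone II, w=175) → cum 175
  mile 5 (Zone I, w=250) → cum 425  ≥ 375 → median here
  mile 14 (Zone IV, w=12) → cum 437
  mile 25 (Zone III, w=120) → cum 557
  mile 31 (Zone V, w=2) → cum 559
  mile 33 (Zone VI, w=6) → cum 565
  mile 34 (Zone VIII, w=125) → cum 690
  mile 35 (Zone VII, w=60) → cum 750
Optimal location: mile 5.

x = 5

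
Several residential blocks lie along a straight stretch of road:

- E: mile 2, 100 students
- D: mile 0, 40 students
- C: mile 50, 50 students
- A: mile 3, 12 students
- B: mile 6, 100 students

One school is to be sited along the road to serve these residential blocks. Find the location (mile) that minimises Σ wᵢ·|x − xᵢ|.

x = 3

For a sum of weighted absolute distances on a line, the optimum is the weighted median (not the mean). Total weight W = 302; half-weight = 151.
Sort by position and accumulate weight:
  mile 0 (D, w=40) → cum 40
  mile 2 (E, w=100) → cum 140
  mile 3 (A, w=12) → cum 152  ≥ 151 → median here
  mile 6 (B, w=100) → cum 252
  mile 50 (C, w=50) → cum 302
Optimal location: mile 3.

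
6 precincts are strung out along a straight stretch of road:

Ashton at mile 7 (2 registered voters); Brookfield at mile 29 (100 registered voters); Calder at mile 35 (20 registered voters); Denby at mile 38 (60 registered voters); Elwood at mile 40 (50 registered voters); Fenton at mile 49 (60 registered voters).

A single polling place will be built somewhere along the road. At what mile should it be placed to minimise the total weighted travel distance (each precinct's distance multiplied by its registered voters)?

x = 38

For a sum of weighted absolute distances on a line, the optimum is the weighted median (not the mean). Total weight W = 292; half-weight = 146.
Sort by position and accumulate weight:
  mile 7 (Ashton, w=2) → cum 2
  mile 29 (Brookfield, w=100) → cum 102
  mile 35 (Calder, w=20) → cum 122
  mile 38 (Denby, w=60) → cum 182  ≥ 146 → median here
  mile 40 (Elwood, w=50) → cum 232
  mile 49 (Fenton, w=60) → cum 292
Optimal location: mile 38.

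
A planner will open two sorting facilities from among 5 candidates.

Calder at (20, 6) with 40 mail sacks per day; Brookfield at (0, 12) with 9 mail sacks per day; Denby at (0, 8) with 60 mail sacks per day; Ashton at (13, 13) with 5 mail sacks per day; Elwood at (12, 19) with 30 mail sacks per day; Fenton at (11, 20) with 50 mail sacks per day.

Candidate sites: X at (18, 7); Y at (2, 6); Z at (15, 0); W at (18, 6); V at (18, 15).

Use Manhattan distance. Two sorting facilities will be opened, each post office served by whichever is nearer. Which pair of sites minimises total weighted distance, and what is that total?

{Y, V}, total 1687

Evaluate every pair (each demand assigned to the nearer of the two):
  {Y, V}: total = 1687
  {X, Y}: total = 2027
  {Y, W}: total = 2072
  {X, V}: total = 2384
  {W, V}: total = 2404
  {Y, Z}: total = 2637
  {Z, V}: total = 2944
  {X, W}: total = 3022
  {X, Z}: total = 3062
  {Z, W}: total = 3176
Best pair: {Y, V} with total 1687.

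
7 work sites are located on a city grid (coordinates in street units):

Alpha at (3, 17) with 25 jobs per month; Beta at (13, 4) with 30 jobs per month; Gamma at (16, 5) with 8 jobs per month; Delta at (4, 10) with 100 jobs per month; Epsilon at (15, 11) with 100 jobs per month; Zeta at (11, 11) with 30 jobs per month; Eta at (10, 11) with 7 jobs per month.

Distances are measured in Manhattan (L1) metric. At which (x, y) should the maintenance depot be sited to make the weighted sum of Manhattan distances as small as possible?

(11, 11)

Manhattan distance separates: Σwᵢ(|x−xᵢ|+|y−yᵢ|) = Σwᵢ|x−xᵢ| + Σwᵢ|y−yᵢ|, so x and y are optimised independently as 1-D weighted medians.
Total weight W = 300; half = 150.
x-coordinate, sorted with cumulative weight:
  x=3 (Alpha, w=25) cum 25
  x=4 (Delta, w=100) cum 125
  x=10 (Eta, w=7) cum 132
  x=11 (Zeta, w=30) cum 162  ← median
  x=13 (Beta, w=30) cum 192
  x=15 (Epsilon, w=100) cum 292
  x=16 (Gamma, w=8) cum 300
⇒ x* = 11
y-coordinate, sorted with cumulative weight:
  y=4 (Beta, w=30) cum 30
  y=5 (Gamma, w=8) cum 38
  y=10 (Delta, w=100) cum 138
  y=11 (Epsilon, w=100) cum 238  ← median
  y=11 (Zeta, w=30) cum 268
  y=11 (Eta, w=7) cum 275
  y=17 (Alpha, w=25) cum 300
⇒ y* = 11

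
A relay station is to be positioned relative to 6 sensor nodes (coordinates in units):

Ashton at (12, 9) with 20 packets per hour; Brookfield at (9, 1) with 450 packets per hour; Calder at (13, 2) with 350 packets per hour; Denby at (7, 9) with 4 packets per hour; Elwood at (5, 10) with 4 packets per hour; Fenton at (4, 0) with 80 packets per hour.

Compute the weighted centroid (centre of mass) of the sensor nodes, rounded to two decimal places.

(10.14, 1.55)

The minimiser of Σwᵢ‖p−pᵢ‖² is the weighted centroid p* = (Σwᵢpᵢ)/(Σwᵢ).
Σwᵢ = 908.
Σwᵢxᵢ = 20·12 + 450·9 + 350·13 + 4·7 + 4·5 + 80·4 = 9208.
Σwᵢyᵢ = 20·9 + 450·1 + 350·2 + 4·9 + 4·10 + 80·0 = 1406.
x* = 9208/908 = 10.14, y* = 1406/908 = 1.55.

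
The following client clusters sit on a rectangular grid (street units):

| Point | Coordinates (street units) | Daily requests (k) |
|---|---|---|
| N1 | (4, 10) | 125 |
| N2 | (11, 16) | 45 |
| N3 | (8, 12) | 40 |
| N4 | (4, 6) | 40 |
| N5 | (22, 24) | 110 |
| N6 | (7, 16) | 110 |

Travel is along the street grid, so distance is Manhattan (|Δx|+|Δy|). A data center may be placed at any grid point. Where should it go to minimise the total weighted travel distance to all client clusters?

Manhattan distance separates: Σwᵢ(|x−xᵢ|+|y−yᵢ|) = Σwᵢ|x−xᵢ| + Σwᵢ|y−yᵢ|, so x and y are optimised independently as 1-D weighted medians.
Total weight W = 470; half = 235.
x-coordinate, sorted with cumulative weight:
  x=4 (N1, w=125) cum 125
  x=4 (N4, w=40) cum 165
  x=7 (N6, w=110) cum 275  ← median
  x=8 (N3, w=40) cum 315
  x=11 (N2, w=45) cum 360
  x=22 (N5, w=110) cum 470
⇒ x* = 7
y-coordinate, sorted with cumulative weight:
  y=6 (N4, w=40) cum 40
  y=10 (N1, w=125) cum 165
  y=12 (N3, w=40) cum 205
  y=16 (N2, w=45) cum 250  ← median
  y=16 (N6, w=110) cum 360
  y=24 (N5, w=110) cum 470
⇒ y* = 16

(7, 16)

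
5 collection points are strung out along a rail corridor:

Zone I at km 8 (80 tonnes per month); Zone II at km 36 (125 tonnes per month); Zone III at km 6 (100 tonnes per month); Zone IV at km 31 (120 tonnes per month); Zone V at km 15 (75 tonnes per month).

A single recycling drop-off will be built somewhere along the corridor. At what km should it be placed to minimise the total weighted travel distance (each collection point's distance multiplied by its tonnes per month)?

x = 15

For a sum of weighted absolute distances on a line, the optimum is the weighted median (not the mean). Total weight W = 500; half-weight = 250.
Sort by position and accumulate weight:
  km 6 (Zone III, w=100) → cum 100
  km 8 (Zone I, w=80) → cum 180
  km 15 (Zone V, w=75) → cum 255  ≥ 250 → median here
  km 31 (Zone IV, w=120) → cum 375
  km 36 (Zone II, w=125) → cum 500
Optimal location: km 15.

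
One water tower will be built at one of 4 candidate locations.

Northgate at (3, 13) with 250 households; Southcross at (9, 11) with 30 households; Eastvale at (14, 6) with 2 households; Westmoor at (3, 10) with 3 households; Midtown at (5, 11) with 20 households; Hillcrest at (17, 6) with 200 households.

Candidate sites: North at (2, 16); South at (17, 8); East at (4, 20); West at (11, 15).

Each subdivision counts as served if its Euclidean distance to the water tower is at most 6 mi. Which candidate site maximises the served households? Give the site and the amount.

Coverage radius r = 6 mi; a point is covered iff (Δx)²+(Δy)² ≤ 6² = 36.
  North (2, 16): covers {Northgate, Midtown} → 270
  South (17, 8): covers {Eastvale, Hillcrest} → 202
  East (4, 20): covers {none} → 0
  West (11, 15): covers {Southcross} → 30
Maximum coverage at North: 270 households.

North, covering 270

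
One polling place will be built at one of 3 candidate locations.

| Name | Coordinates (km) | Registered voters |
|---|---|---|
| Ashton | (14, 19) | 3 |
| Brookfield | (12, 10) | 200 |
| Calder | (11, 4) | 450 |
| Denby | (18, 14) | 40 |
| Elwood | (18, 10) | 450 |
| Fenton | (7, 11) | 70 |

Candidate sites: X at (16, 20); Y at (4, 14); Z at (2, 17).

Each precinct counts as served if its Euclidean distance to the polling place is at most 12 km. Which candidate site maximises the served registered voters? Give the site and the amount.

X, covering 693

Coverage radius r = 12 km; a point is covered iff (Δx)²+(Δy)² ≤ 12² = 144.
  X (16, 20): covers {Ashton, Brookfield, Denby, Elwood} → 693
  Y (4, 14): covers {Ashton, Brookfield, Fenton} → 273
  Z (2, 17): covers {Fenton} → 70
Maximum coverage at X: 693 registered voters.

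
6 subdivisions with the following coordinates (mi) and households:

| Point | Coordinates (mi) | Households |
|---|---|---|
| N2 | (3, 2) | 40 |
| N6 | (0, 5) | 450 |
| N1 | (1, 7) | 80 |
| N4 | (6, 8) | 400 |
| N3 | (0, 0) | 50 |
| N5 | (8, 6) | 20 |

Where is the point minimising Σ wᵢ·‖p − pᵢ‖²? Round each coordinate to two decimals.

(2.65, 5.97)

The minimiser of Σwᵢ‖p−pᵢ‖² is the weighted centroid p* = (Σwᵢpᵢ)/(Σwᵢ).
Σwᵢ = 1040.
Σwᵢxᵢ = 40·3 + 450·0 + 80·1 + 400·6 + 50·0 + 20·8 = 2760.
Σwᵢyᵢ = 40·2 + 450·5 + 80·7 + 400·8 + 50·0 + 20·6 = 6210.
x* = 2760/1040 = 2.65, y* = 6210/1040 = 5.97.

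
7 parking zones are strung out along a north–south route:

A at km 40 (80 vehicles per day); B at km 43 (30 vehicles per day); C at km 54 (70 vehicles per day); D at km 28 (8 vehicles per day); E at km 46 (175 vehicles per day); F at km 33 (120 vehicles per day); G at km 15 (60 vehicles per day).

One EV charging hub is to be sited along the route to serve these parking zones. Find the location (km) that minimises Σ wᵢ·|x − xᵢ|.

x = 43

For a sum of weighted absolute distances on a line, the optimum is the weighted median (not the mean). Total weight W = 543; half-weight = 271.5.
Sort by position and accumulate weight:
  km 15 (G, w=60) → cum 60
  km 28 (D, w=8) → cum 68
  km 33 (F, w=120) → cum 188
  km 40 (A, w=80) → cum 268
  km 43 (B, w=30) → cum 298  ≥ 271.5 → median here
  km 46 (E, w=175) → cum 473
  km 54 (C, w=70) → cum 543
Optimal location: km 43.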